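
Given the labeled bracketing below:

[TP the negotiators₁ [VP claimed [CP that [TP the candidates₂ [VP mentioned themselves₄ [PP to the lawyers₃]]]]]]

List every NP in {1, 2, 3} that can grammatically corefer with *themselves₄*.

*themselves* is an anaphor, so Principle A applies: it must be bound in its binding domain.
Binding domain of *themselves₄*: the embedded TP, whose subject is the candidates₂.
*the negotiators₁* c-commands the anaphor but is outside its binding domain → cannot satisfy Principle A.
*the candidates₂* c-commands the anaphor within its binding domain → licit binder.
*the lawyers₃* does not c-command the anaphor → cannot bind it.

{2}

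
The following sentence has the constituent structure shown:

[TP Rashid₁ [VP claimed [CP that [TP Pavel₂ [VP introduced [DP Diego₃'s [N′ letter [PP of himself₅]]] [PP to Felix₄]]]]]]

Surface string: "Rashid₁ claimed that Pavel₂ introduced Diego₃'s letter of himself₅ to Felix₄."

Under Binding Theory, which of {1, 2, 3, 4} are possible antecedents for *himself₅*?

{3}

*himself* is an anaphor, so Principle A applies: it must be bound in its binding domain.
Binding domain of *himself₅*: the possessed DP, whose subject is Diego₃.
*Rashid₁* c-commands the anaphor but is outside its binding domain → cannot satisfy Principle A.
*Pavel₂* c-commands the anaphor but is outside its binding domain → cannot satisfy Principle A.
*Diego₃* c-commands the anaphor within its binding domain → licit binder.
*Felix₄* does not c-command the anaphor → cannot bind it.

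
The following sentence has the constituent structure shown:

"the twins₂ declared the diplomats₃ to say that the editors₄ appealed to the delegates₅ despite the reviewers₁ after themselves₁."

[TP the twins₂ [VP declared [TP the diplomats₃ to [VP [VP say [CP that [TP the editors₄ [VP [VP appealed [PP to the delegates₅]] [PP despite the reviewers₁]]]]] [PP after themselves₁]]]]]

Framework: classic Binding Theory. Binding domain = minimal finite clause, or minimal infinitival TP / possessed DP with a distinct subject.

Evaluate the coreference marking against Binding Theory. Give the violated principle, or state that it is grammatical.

The two coindexed NPs are *the reviewers₁* and *themselves₁*.
*themselves₁* is an anaphor. Principle A requires it to be bound within its binding domain — the embedded TP, whose subject is the diplomats₃.
Within that domain it is c-commanded by *the diplomats₃*, which does not share its index.
*the reviewers₁* does not c-command the anaphor at all.
The anaphor is unbound in its domain → Principle A violation.

Principle A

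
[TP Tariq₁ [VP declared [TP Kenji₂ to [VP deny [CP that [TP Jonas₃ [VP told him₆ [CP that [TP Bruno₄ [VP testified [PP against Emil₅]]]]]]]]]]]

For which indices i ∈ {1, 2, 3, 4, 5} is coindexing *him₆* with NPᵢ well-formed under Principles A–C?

*him* is a pronoun, so Principle B applies: it must be free in its binding domain.
Binding domain of *him₆*: the embedded TP, whose subject is Jonas₃.
*Tariq₁* c-commands the pronoun but from outside its binding domain, and is not c-commanded by it → coindexation permitted.
*Kenji₂* c-commands the pronoun but from outside its binding domain, and is not c-commanded by it → coindexation permitted.
*Jonas₃* c-commands the pronoun within its binding domain → coindexation would violate Principle B.
*Bruno₄*: the pronoun c-commands this R-expression → coindexation would violate Principle C on *Bruno₄*.
*Emil₅*: the pronoun c-commands this R-expression → coindexation would violate Principle C on *Emil₅*.

{1, 2}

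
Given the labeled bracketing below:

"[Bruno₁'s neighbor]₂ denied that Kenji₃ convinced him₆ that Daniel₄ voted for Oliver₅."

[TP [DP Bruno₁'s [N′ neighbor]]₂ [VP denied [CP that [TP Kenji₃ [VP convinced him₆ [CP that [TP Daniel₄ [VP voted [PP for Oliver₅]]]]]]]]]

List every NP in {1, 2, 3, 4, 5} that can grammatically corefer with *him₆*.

*him* is a pronoun, so Principle B applies: it must be free in its binding domain.
Binding domain of *him₆*: the embedded TP, whose subject is Kenji₃.
*Bruno₁* and the pronoun do not c-command one another → neither Principle B nor Principle C is at stake; coindexation permitted.
*[Bruno₁'s neighbor]₂* c-commands the pronoun but from outside its binding domain, and is not c-commanded by it → coindexation permitted.
*Kenji₃* c-commands the pronoun within its binding domain → coindexation would violate Principle B.
*Daniel₄*: the pronoun c-commands this R-expression → coindexation would violate Principle C on *Daniel₄*.
*Oliver₅*: the pronoun c-commands this R-expression → coindexation would violate Principle C on *Oliver₅*.

{1, 2}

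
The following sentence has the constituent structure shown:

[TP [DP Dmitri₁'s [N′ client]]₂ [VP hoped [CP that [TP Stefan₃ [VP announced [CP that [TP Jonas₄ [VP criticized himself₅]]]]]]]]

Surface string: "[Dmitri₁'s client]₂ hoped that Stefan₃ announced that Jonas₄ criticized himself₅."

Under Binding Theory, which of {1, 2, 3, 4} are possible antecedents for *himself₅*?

*himself* is an anaphor, so Principle A applies: it must be bound in its binding domain.
Binding domain of *himself₅*: the embedded TP, whose subject is Jonas₄.
*Dmitri₁* does not c-command the anaphor → cannot bind it.
*[Dmitri₁'s client]₂* c-commands the anaphor but is outside its binding domain → cannot satisfy Principle A.
*Stefan₃* c-commands the anaphor but is outside its binding domain → cannot satisfy Principle A.
*Jonas₄* c-commands the anaphor within its binding domain → licit binder.

{4}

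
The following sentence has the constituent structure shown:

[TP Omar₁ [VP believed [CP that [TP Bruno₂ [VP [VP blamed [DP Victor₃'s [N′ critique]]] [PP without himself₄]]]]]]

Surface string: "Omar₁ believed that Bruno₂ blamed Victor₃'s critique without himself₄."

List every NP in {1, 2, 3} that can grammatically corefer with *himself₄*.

*himself* is an anaphor, so Principle A applies: it must be bound in its binding domain.
Binding domain of *himself₄*: the embedded TP, whose subject is Bruno₂.
*Omar₁* c-commands the anaphor but is outside its binding domain → cannot satisfy Principle A.
*Bruno₂* c-commands the anaphor within its binding domain → licit binder.
*Victor₃* does not c-command the anaphor → cannot bind it.

{2}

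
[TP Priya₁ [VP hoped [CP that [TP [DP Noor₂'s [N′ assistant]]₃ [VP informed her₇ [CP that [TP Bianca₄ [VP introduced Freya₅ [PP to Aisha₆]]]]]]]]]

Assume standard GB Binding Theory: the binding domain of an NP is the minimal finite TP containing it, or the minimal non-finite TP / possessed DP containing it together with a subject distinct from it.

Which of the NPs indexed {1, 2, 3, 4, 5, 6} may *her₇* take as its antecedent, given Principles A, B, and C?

*her* is a pronoun, so Principle B applies: it must be free in its binding domain.
Binding domain of *her₇*: the embedded TP, whose subject is [Noor₂'s assistant]₃.
*Priya₁* c-commands the pronoun but from outside its binding domain, and is not c-commanded by it → coindexation permitted.
*Noor₂* and the pronoun do not c-command one another → neither Principle B nor Principle C is at stake; coindexation permitted.
*[Noor₂'s assistant]₃* c-commands the pronoun within its binding domain → coindexation would violate Principle B.
*Bianca₄*: the pronoun c-commands this R-expression → coindexation would violate Principle C on *Bianca₄*.
*Freya₅*: the pronoun c-commands this R-expression → coindexation would violate Principle C on *Freya₅*.
*Aisha₆*: the pronoun c-commands this R-expression → coindexation would violate Principle C on *Aisha₆*.

{1, 2}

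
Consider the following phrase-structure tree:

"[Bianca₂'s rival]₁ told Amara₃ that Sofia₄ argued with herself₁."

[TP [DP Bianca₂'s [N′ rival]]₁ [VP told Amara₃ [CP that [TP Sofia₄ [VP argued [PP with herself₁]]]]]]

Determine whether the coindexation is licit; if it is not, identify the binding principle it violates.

Principle A

The two coindexed NPs are *[Bianca₂'s rival]₁* and *herself₁*.
*herself₁* is an anaphor. Principle A requires it to be bound within its binding domain — the embedded TP, whose subject is Sofia₄.
Within that domain it is c-commanded by *Sofia₄*, which does not share its index.
*[Bianca₂'s rival]₁* does c-command the anaphor, but from outside its binding domain.
The anaphor is unbound in its domain → Principle A violation.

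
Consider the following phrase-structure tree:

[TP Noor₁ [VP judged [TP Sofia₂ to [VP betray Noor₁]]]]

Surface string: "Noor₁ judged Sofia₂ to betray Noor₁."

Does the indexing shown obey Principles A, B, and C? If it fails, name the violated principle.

Principle C

The two coindexed NPs are *Noor₁* (the higher occurrence) and *Noor₁* (the lower occurrence).
*Noor₁* (the lower occurrence) is an R-expression. Principle C requires it to be free everywhere.
*Noor₁* (the higher occurrence) c-commands it and carries the same index.
The R-expression is bound → Principle C violation.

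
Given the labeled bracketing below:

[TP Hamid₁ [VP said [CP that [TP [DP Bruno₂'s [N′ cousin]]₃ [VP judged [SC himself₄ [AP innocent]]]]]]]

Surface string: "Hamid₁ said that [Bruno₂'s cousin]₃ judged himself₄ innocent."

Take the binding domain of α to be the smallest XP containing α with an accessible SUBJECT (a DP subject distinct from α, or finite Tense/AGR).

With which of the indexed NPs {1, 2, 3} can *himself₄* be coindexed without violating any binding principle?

{3}

*himself* is an anaphor, so Principle A applies: it must be bound in its binding domain.
Binding domain of *himself₄*: the embedded TP, whose subject is [Bruno₂'s cousin]₃.
*Hamid₁* c-commands the anaphor but is outside its binding domain → cannot satisfy Principle A.
*Bruno₂* does not c-command the anaphor → cannot bind it.
*[Bruno₂'s cousin]₃* c-commands the anaphor within its binding domain → licit binder.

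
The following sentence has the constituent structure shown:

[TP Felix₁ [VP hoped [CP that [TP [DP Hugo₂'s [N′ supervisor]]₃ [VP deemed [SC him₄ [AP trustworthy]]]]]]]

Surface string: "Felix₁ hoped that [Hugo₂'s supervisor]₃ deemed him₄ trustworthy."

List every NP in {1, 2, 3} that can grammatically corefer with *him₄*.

{1, 2}

*him* is a pronoun, so Principle B applies: it must be free in its binding domain.
Binding domain of *him₄*: the embedded TP, whose subject is [Hugo₂'s supervisor]₃.
*Felix₁* c-commands the pronoun but from outside its binding domain, and is not c-commanded by it → coindexation permitted.
*Hugo₂* and the pronoun do not c-command one another → neither Principle B nor Principle C is at stake; coindexation permitted.
*[Hugo₂'s supervisor]₃* c-commands the pronoun within its binding domain → coindexation would violate Principle B.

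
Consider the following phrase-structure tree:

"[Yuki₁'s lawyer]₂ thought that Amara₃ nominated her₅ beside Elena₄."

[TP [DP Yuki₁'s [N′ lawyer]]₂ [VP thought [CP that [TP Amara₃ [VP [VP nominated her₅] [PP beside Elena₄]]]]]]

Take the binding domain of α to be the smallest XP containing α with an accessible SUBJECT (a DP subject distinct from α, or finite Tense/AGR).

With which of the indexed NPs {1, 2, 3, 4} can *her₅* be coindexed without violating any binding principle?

{1, 2, 4}

*her* is a pronoun, so Principle B applies: it must be free in its binding domain.
Binding domain of *her₅*: the embedded TP, whose subject is Amara₃.
*Yuki₁* and the pronoun do not c-command one another → neither Principle B nor Principle C is at stake; coindexation permitted.
*[Yuki₁'s lawyer]₂* c-commands the pronoun but from outside its binding domain, and is not c-commanded by it → coindexation permitted.
*Amara₃* c-commands the pronoun within its binding domain → coindexation would violate Principle B.
*Elena₄* and the pronoun do not c-command one another → neither Principle B nor Principle C is at stake; coindexation permitted.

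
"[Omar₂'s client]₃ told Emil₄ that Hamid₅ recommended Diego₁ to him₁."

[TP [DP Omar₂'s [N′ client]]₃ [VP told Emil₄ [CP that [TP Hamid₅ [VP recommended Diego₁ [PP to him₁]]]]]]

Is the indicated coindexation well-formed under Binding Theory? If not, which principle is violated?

Principle B

The two coindexed NPs are *Diego₁* and *him₁*.
*him₁* is a pronoun. Its binding domain is the embedded TP, whose subject is Hamid₅.
*Diego₁* c-commands it within that domain and carries the same index.
The pronoun is locally bound → Principle B violation.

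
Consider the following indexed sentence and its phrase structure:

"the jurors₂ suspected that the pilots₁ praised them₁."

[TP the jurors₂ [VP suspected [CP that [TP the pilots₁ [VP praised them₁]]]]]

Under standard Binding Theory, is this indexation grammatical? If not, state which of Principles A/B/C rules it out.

Principle B

The two coindexed NPs are *the pilots₁* and *them₁*.
*them₁* is a pronoun. Its binding domain is the embedded TP, whose subject is the pilots₁.
*the pilots₁* c-commands it within that domain and carries the same index.
The pronoun is locally bound → Principle B violation.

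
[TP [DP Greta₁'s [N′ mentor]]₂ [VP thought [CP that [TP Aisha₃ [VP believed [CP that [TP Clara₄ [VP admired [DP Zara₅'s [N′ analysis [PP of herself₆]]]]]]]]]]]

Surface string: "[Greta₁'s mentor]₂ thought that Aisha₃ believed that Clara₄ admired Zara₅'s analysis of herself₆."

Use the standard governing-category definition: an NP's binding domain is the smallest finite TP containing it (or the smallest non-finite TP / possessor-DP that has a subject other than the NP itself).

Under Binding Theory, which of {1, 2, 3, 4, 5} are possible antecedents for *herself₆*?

{5}

*herself* is an anaphor, so Principle A applies: it must be bound in its binding domain.
Binding domain of *herself₆*: the possessed DP, whose subject is Zara₅.
*Greta₁* does not c-command the anaphor → cannot bind it.
*[Greta₁'s mentor]₂* c-commands the anaphor but is outside its binding domain → cannot satisfy Principle A.
*Aisha₃* c-commands the anaphor but is outside its binding domain → cannot satisfy Principle A.
*Clara₄* c-commands the anaphor but is outside its binding domain → cannot satisfy Principle A.
*Zara₅* c-commands the anaphor within its binding domain → licit binder.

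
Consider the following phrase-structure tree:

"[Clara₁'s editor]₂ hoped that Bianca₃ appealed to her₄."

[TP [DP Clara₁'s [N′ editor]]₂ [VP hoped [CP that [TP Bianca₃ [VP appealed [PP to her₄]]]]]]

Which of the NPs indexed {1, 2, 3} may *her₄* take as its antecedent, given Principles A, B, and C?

*her* is a pronoun, so Principle B applies: it must be free in its binding domain.
Binding domain of *her₄*: the embedded TP, whose subject is Bianca₃.
*Clara₁* and the pronoun do not c-command one another → neither Principle B nor Principle C is at stake; coindexation permitted.
*[Clara₁'s editor]₂* c-commands the pronoun but from outside its binding domain, and is not c-commanded by it → coindexation permitted.
*Bianca₃* c-commands the pronoun within its binding domain → coindexation would violate Principle B.

{1, 2}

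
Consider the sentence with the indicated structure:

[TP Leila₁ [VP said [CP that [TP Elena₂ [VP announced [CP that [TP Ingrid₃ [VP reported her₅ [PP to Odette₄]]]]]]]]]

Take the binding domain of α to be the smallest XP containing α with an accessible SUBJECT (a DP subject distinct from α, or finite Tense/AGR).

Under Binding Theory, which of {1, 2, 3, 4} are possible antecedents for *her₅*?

*her* is a pronoun, so Principle B applies: it must be free in its binding domain.
Binding domain of *her₅*: the embedded TP, whose subject is Ingrid₃.
*Leila₁* c-commands the pronoun but from outside its binding domain, and is not c-commanded by it → coindexation permitted.
*Elena₂* c-commands the pronoun but from outside its binding domain, and is not c-commanded by it → coindexation permitted.
*Ingrid₃* c-commands the pronoun within its binding domain → coindexation would violate Principle B.
*Odette₄*: the pronoun c-commands this R-expression → coindexation would violate Principle C on *Odette₄*.

{1, 2}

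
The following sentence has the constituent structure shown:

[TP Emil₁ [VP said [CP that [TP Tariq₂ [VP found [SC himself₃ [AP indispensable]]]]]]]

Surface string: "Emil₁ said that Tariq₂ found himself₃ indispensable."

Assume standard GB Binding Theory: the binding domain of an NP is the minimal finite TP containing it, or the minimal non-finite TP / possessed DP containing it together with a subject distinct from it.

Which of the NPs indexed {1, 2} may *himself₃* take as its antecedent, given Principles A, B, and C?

*himself* is an anaphor, so Principle A applies: it must be bound in its binding domain.
Binding domain of *himself₃*: the embedded TP, whose subject is Tariq₂.
*Emil₁* c-commands the anaphor but is outside its binding domain → cannot satisfy Principle A.
*Tariq₂* c-commands the anaphor within its binding domain → licit binder.

{2}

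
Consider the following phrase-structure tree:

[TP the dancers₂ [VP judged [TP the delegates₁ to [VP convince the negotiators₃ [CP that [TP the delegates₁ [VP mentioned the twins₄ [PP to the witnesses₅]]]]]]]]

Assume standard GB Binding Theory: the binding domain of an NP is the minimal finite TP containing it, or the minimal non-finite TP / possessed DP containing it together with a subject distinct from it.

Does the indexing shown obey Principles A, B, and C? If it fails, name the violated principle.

The two coindexed NPs are *the delegates₁* (the lower occurrence) and *the delegates₁* (the higher occurrence).
*the delegates₁* (the lower occurrence) is an R-expression. Principle C requires it to be free everywhere.
*the delegates₁* (the higher occurrence) c-commands it and carries the same index.
The R-expression is bound → Principle C violation.

Principle C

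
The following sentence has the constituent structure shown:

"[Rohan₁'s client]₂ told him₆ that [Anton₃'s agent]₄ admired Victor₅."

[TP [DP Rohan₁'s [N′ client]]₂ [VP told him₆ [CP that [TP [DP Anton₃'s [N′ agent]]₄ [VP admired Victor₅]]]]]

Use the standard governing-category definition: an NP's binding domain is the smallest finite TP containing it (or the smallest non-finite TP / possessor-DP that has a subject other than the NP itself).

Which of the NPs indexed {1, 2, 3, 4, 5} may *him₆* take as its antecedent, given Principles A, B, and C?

*him* is a pronoun, so Principle B applies: it must be free in its binding domain.
Binding domain of *him₆*: the matrix TP, whose subject is [Rohan₁'s client]₂.
*Rohan₁* and the pronoun do not c-command one another → neither Principle B nor Principle C is at stake; coindexation permitted.
*[Rohan₁'s client]₂* c-commands the pronoun within its binding domain → coindexation would violate Principle B.
*Anton₃*: the pronoun c-commands this R-expression → coindexation would violate Principle C on *Anton₃*.
*[Anton₃'s agent]₄*: the pronoun c-commands this R-expression → coindexation would violate Principle C on *[Anton₃'s agent]₄*.
*Victor₅*: the pronoun c-commands this R-expression → coindexation would violate Principle C on *Victor₅*.

{1}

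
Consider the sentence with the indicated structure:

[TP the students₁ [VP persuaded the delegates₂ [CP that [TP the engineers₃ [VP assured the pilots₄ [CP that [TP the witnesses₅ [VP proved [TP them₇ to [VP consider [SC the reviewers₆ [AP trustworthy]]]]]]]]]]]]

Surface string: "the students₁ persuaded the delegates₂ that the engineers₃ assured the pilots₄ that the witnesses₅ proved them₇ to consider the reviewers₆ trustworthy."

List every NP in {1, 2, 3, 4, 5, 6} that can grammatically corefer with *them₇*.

{1, 2, 3, 4}

*them* is a pronoun, so Principle B applies: it must be free in its binding domain.
Binding domain of *them₇*: the embedded TP, whose subject is the witnesses₅.
*the students₁* c-commands the pronoun but from outside its binding domain, and is not c-commanded by it → coindexation permitted.
*the delegates₂* c-commands the pronoun but from outside its binding domain, and is not c-commanded by it → coindexation permitted.
*the engineers₃* c-commands the pronoun but from outside its binding domain, and is not c-commanded by it → coindexation permitted.
*the pilots₄* c-commands the pronoun but from outside its binding domain, and is not c-commanded by it → coindexation permitted.
*the witnesses₅* c-commands the pronoun within its binding domain → coindexation would violate Principle B.
*the reviewers₆*: the pronoun c-commands this R-expression → coindexation would violate Principle C on *the reviewers₆*.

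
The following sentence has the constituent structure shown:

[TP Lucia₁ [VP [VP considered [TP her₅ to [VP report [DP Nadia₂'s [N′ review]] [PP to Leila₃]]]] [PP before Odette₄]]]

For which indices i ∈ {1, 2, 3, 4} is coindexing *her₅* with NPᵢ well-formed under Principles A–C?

*her* is a pronoun, so Principle B applies: it must be free in its binding domain.
Binding domain of *her₅*: the matrix TP, whose subject is Lucia₁.
*Lucia₁* c-commands the pronoun within its binding domain → coindexation would violate Principle B.
*Nadia₂*: the pronoun c-commands this R-expression → coindexation would violate Principle C on *Nadia₂*.
*Leila₃*: the pronoun c-commands this R-expression → coindexation would violate Principle C on *Leila₃*.
*Odette₄* and the pronoun do not c-command one another → neither Principle B nor Principle C is at stake; coindexation permitted.

{4}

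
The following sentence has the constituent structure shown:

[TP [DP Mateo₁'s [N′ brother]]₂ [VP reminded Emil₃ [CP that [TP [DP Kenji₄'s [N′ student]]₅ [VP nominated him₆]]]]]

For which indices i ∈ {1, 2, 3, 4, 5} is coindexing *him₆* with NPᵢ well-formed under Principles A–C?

*him* is a pronoun, so Principle B applies: it must be free in its binding domain.
Binding domain of *him₆*: the embedded TP, whose subject is [Kenji₄'s student]₅.
*Mateo₁* and the pronoun do not c-command one another → neither Principle B nor Principle C is at stake; coindexation permitted.
*[Mateo₁'s brother]₂* c-commands the pronoun but from outside its binding domain, and is not c-commanded by it → coindexation permitted.
*Emil₃* c-commands the pronoun but from outside its binding domain, and is not c-commanded by it → coindexation permitted.
*Kenji₄* and the pronoun do not c-command one another → neither Principle B nor Principle C is at stake; coindexation permitted.
*[Kenji₄'s student]₅* c-commands the pronoun within its binding domain → coindexation would violate Principle B.

{1, 2, 3, 4}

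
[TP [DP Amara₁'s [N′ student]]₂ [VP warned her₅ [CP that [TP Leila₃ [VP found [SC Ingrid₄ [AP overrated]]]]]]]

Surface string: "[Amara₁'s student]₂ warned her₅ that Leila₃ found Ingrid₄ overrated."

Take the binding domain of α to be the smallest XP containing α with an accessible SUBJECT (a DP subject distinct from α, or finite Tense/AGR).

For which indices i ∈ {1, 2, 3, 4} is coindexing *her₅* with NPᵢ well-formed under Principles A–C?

{1}

*her* is a pronoun, so Principle B applies: it must be free in its binding domain.
Binding domain of *her₅*: the matrix TP, whose subject is [Amara₁'s student]₂.
*Amara₁* and the pronoun do not c-command one another → neither Principle B nor Principle C is at stake; coindexation permitted.
*[Amara₁'s student]₂* c-commands the pronoun within its binding domain → coindexation would violate Principle B.
*Leila₃*: the pronoun c-commands this R-expression → coindexation would violate Principle C on *Leila₃*.
*Ingrid₄*: the pronoun c-commands this R-expression → coindexation would violate Principle C on *Ingrid₄*.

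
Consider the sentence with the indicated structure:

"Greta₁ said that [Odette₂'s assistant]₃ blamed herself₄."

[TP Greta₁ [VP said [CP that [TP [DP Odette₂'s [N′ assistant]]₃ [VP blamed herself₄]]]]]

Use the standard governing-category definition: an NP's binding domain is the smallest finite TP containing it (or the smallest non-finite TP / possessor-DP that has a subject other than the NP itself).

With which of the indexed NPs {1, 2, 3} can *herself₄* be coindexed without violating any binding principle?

{3}

*herself* is an anaphor, so Principle A applies: it must be bound in its binding domain.
Binding domain of *herself₄*: the embedded TP, whose subject is [Odette₂'s assistant]₃.
*Greta₁* c-commands the anaphor but is outside its binding domain → cannot satisfy Principle A.
*Odette₂* does not c-command the anaphor → cannot bind it.
*[Odette₂'s assistant]₃* c-commands the anaphor within its binding domain → licit binder.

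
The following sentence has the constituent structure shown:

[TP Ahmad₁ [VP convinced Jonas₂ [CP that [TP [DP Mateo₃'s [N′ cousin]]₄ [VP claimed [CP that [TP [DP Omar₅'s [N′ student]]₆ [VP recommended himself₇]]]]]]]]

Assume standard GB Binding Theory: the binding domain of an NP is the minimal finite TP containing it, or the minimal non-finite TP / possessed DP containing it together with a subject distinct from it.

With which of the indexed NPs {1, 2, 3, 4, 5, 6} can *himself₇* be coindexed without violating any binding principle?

{6}

*himself* is an anaphor, so Principle A applies: it must be bound in its binding domain.
Binding domain of *himself₇*: the embedded TP, whose subject is [Omar₅'s student]₆.
*Ahmad₁* c-commands the anaphor but is outside its binding domain → cannot satisfy Principle A.
*Jonas₂* c-commands the anaphor but is outside its binding domain → cannot satisfy Principle A.
*Mateo₃* does not c-command the anaphor → cannot bind it.
*[Mateo₃'s cousin]₄* c-commands the anaphor but is outside its binding domain → cannot satisfy Principle A.
*Omar₅* does not c-command the anaphor → cannot bind it.
*[Omar₅'s student]₆* c-commands the anaphor within its binding domain → licit binder.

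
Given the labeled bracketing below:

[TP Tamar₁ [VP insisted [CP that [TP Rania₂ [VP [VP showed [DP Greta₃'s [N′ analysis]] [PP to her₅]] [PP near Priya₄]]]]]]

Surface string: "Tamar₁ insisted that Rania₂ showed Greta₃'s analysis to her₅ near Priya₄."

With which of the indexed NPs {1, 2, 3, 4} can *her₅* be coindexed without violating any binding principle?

*her* is a pronoun, so Principle B applies: it must be free in its binding domain.
Binding domain of *her₅*: the embedded TP, whose subject is Rania₂.
*Tamar₁* c-commands the pronoun but from outside its binding domain, and is not c-commanded by it → coindexation permitted.
*Rania₂* c-commands the pronoun within its binding domain → coindexation would violate Principle B.
*Greta₃* and the pronoun do not c-command one another → neither Principle B nor Principle C is at stake; coindexation permitted.
*Priya₄* and the pronoun do not c-command one another → neither Principle B nor Principle C is at stake; coindexation permitted.

{1, 3, 4}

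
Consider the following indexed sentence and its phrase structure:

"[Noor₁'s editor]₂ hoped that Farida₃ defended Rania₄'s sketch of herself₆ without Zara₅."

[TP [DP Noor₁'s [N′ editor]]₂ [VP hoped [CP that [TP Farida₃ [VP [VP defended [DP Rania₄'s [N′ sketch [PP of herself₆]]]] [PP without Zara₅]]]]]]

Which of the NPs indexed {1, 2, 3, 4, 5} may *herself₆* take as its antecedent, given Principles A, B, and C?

{4}

*herself* is an anaphor, so Principle A applies: it must be bound in its binding domain.
Binding domain of *herself₆*: the possessed DP, whose subject is Rania₄.
*Noor₁* does not c-command the anaphor → cannot bind it.
*[Noor₁'s editor]₂* c-commands the anaphor but is outside its binding domain → cannot satisfy Principle A.
*Farida₃* c-commands the anaphor but is outside its binding domain → cannot satisfy Principle A.
*Rania₄* c-commands the anaphor within its binding domain → licit binder.
*Zara₅* does not c-command the anaphor → cannot bind it.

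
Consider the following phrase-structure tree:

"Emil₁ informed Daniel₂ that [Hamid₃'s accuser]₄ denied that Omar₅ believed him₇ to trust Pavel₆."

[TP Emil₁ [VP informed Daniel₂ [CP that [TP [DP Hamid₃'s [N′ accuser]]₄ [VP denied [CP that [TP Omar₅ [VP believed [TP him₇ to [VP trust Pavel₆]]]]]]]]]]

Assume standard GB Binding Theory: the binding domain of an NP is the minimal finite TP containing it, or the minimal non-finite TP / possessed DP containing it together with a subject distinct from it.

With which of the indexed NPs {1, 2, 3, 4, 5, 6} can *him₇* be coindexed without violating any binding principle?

{1, 2, 3, 4}

*him* is a pronoun, so Principle B applies: it must be free in its binding domain.
Binding domain of *him₇*: the embedded TP, whose subject is Omar₅.
*Emil₁* c-commands the pronoun but from outside its binding domain, and is not c-commanded by it → coindexation permitted.
*Daniel₂* c-commands the pronoun but from outside its binding domain, and is not c-commanded by it → coindexation permitted.
*Hamid₃* and the pronoun do not c-command one another → neither Principle B nor Principle C is at stake; coindexation permitted.
*[Hamid₃'s accuser]₄* c-commands the pronoun but from outside its binding domain, and is not c-commanded by it → coindexation permitted.
*Omar₅* c-commands the pronoun within its binding domain → coindexation would violate Principle B.
*Pavel₆*: the pronoun c-commands this R-expression → coindexation would violate Principle C on *Pavel₆*.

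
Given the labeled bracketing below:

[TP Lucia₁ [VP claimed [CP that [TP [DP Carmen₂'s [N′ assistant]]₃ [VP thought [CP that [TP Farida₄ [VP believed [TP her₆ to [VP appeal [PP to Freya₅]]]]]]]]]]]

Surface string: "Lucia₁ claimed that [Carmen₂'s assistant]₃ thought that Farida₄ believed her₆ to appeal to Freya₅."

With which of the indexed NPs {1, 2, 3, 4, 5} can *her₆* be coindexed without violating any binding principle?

{1, 2, 3}

*her* is a pronoun, so Principle B applies: it must be free in its binding domain.
Binding domain of *her₆*: the embedded TP, whose subject is Farida₄.
*Lucia₁* c-commands the pronoun but from outside its binding domain, and is not c-commanded by it → coindexation permitted.
*Carmen₂* and the pronoun do not c-command one another → neither Principle B nor Principle C is at stake; coindexation permitted.
*[Carmen₂'s assistant]₃* c-commands the pronoun but from outside its binding domain, and is not c-commanded by it → coindexation permitted.
*Farida₄* c-commands the pronoun within its binding domain → coindexation would violate Principle B.
*Freya₅*: the pronoun c-commands this R-expression → coindexation would violate Principle C on *Freya₅*.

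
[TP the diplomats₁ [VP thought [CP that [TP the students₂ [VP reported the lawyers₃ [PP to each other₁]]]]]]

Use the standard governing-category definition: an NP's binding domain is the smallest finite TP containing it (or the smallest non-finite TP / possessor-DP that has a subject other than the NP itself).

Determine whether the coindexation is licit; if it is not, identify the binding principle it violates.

Principle A

The two coindexed NPs are *the diplomats₁* and *each other₁*.
*each other₁* is an anaphor. Principle A requires it to be bound within its binding domain — the embedded TP, whose subject is the students₂.
Within that domain it is c-commanded by *the students₂*, *the lawyers₃*, none of which share its index.
*the diplomats₁* does c-command the anaphor, but from outside its binding domain.
The anaphor is unbound in its domain → Principle A violation.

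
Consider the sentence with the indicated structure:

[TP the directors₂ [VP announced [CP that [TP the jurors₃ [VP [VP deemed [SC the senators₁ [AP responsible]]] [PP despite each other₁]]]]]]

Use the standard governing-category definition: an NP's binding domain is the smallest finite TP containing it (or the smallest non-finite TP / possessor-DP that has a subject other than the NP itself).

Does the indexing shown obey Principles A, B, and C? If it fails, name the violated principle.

Principle A

The two coindexed NPs are *the senators₁* and *each other₁*.
*each other₁* is an anaphor. Principle A requires it to be bound within its binding domain — the embedded TP, whose subject is the jurors₃.
Within that domain it is c-commanded by *the jurors₃*, which does not share its index.
*the senators₁* does not c-command the anaphor at all.
The anaphor is unbound in its domain → Principle A violation.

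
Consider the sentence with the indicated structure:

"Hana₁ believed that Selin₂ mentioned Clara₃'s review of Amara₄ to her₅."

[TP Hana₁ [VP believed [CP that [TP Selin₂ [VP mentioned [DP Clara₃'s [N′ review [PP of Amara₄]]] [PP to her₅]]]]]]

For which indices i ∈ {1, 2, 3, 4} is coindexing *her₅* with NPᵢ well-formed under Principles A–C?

{1, 3, 4}

*her* is a pronoun, so Principle B applies: it must be free in its binding domain.
Binding domain of *her₅*: the embedded TP, whose subject is Selin₂.
*Hana₁* c-commands the pronoun but from outside its binding domain, and is not c-commanded by it → coindexation permitted.
*Selin₂* c-commands the pronoun within its binding domain → coindexation would violate Principle B.
*Clara₃* and the pronoun do not c-command one another → neither Principle B nor Principle C is at stake; coindexation permitted.
*Amara₄* and the pronoun do not c-command one another → neither Principle B nor Principle C is at stake; coindexation permitted.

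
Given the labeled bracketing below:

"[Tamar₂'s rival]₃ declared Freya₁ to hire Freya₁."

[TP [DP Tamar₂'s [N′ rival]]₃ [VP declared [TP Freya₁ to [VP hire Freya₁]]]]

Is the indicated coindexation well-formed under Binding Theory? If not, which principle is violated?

The two coindexed NPs are *Freya₁* (the lower occurrence) and *Freya₁* (the higher occurrence).
*Freya₁* (the lower occurrence) is an R-expression. Principle C requires it to be free everywhere.
*Freya₁* (the higher occurrence) c-commands it and carries the same index.
The R-expression is bound → Principle C violation.

Principle C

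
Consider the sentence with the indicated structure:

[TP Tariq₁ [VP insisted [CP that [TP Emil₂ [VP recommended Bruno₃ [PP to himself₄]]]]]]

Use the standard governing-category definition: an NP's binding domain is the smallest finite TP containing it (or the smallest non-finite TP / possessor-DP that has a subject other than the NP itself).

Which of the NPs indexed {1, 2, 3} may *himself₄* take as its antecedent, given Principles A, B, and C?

{2, 3}

*himself* is an anaphor, so Principle A applies: it must be bound in its binding domain.
Binding domain of *himself₄*: the embedded TP, whose subject is Emil₂.
*Tariq₁* c-commands the anaphor but is outside its binding domain → cannot satisfy Principle A.
*Emil₂* c-commands the anaphor within its binding domain → licit binder.
*Bruno₃* c-commands the anaphor within its binding domain → licit binder.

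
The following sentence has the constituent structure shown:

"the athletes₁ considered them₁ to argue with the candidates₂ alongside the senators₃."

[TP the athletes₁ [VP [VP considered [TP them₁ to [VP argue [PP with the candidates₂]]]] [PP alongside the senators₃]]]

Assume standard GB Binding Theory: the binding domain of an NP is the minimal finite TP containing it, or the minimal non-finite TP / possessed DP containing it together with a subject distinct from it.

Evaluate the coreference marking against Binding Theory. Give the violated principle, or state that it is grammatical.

Principle B

The two coindexed NPs are *the athletes₁* and *them₁*.
*them₁* is a pronoun. Its binding domain is the matrix TP, whose subject is the athletes₁.
*the athletes₁* c-commands it within that domain and carries the same index.
The pronoun is locally bound → Principle B violation.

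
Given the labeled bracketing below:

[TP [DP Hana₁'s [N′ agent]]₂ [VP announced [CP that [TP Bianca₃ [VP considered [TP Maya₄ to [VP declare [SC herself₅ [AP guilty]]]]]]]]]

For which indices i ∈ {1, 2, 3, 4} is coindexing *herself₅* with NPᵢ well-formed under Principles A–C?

{4}

*herself* is an anaphor, so Principle A applies: it must be bound in its binding domain.
Binding domain of *herself₅*: the embedded TP, whose subject is Maya₄.
*Hana₁* does not c-command the anaphor → cannot bind it.
*[Hana₁'s agent]₂* c-commands the anaphor but is outside its binding domain → cannot satisfy Principle A.
*Bianca₃* c-commands the anaphor but is outside its binding domain → cannot satisfy Principle A.
*Maya₄* c-commands the anaphor within its binding domain → licit binder.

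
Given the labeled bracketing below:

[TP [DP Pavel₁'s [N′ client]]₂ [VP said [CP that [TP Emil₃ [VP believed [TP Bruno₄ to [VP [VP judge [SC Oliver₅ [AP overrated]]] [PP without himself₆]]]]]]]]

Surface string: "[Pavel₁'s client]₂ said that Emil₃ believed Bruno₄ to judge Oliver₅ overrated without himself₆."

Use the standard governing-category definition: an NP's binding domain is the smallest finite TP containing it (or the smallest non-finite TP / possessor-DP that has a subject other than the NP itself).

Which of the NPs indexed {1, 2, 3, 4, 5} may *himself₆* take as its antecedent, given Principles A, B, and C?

{4}

*himself* is an anaphor, so Principle A applies: it must be bound in its binding domain.
Binding domain of *himself₆*: the embedded TP, whose subject is Bruno₄.
*Pavel₁* does not c-command the anaphor → cannot bind it.
*[Pavel₁'s client]₂* c-commands the anaphor but is outside its binding domain → cannot satisfy Principle A.
*Emil₃* c-commands the anaphor but is outside its binding domain → cannot satisfy Principle A.
*Bruno₄* c-commands the anaphor within its binding domain → licit binder.
*Oliver₅* does not c-command the anaphor → cannot bind it.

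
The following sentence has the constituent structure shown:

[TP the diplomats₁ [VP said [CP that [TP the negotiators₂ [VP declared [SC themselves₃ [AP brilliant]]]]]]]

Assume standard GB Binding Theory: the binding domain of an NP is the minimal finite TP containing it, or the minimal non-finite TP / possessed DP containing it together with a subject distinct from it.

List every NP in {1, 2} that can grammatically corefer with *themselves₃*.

*themselves* is an anaphor, so Principle A applies: it must be bound in its binding domain.
Binding domain of *themselves₃*: the embedded TP, whose subject is the negotiators₂.
*the diplomats₁* c-commands the anaphor but is outside its binding domain → cannot satisfy Principle A.
*the negotiators₂* c-commands the anaphor within its binding domain → licit binder.

{2}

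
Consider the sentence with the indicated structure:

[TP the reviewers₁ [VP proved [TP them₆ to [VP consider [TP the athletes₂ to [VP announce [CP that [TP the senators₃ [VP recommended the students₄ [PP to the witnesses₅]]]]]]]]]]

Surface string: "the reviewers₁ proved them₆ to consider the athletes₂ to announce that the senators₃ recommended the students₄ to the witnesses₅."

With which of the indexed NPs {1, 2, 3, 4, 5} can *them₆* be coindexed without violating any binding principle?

none

*them* is a pronoun, so Principle B applies: it must be free in its binding domain.
Binding domain of *them₆*: the matrix TP, whose subject is the reviewers₁.
*the reviewers₁* c-commands the pronoun within its binding domain → coindexation would violate Principle B.
*the athletes₂*: the pronoun c-commands this R-expression → coindexation would violate Principle C on *the athletes₂*.
*the senators₃*: the pronoun c-commands this R-expression → coindexation would violate Principle C on *the senators₃*.
*the students₄*: the pronoun c-commands this R-expression → coindexation would violate Principle C on *the students₄*.
*the witnesses₅*: the pronoun c-commands this R-expression → coindexation would violate Principle C on *the witnesses₅*.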